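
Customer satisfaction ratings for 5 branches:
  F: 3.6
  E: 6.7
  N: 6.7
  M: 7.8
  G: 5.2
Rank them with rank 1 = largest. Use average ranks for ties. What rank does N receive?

Sorted (descending): 7.8, 6.7, 6.7, 5.2, 3.6
The 2 values of 6.7 occupy positions 2–3 → average rank (2+3)/2 = 2.5.
N has value 6.7 → rank 2.5.

2.5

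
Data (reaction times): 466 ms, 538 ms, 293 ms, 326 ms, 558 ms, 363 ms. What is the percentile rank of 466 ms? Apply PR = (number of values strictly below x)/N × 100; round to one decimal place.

50.0

N = 6.
Strictly below 466: 3. Equal to 466: 1.
PR = 3/6 × 100 = 50.0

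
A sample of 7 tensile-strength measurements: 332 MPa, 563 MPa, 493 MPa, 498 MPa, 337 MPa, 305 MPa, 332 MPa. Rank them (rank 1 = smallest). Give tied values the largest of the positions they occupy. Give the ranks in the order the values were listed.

3, 7, 5, 6, 4, 1, 3

Sorted (ascending): 305, 332, 332, 337, 493, 498, 563
The 2 values of 332 occupy positions 2–3 → each gets rank 3.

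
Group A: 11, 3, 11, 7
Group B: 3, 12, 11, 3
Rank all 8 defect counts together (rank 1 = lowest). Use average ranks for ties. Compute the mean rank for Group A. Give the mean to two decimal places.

Sorted (ascending): 3, 3, 3, 7, 11, 11, 11, 12
The 3 values of 3 occupy positions 1–3 → average rank 2.
The 3 values of 11 occupy positions 5–7 → average rank 6.
Group A values → pooled ranks: 11→6, 3→2, 11→6, 7→4
Mean rank = (6 + 2 + 6 + 4) / 4 = 4.50

4.50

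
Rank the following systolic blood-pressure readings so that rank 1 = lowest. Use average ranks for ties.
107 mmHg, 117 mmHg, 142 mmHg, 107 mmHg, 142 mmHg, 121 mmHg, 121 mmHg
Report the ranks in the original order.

Sorted (ascending): 107, 107, 117, 121, 121, 142, 142
The 2 values of 107 occupy positions 1–2 → average rank (1+2)/2 = 1.5.
The 2 values of 121 occupy positions 4–5 → average rank (4+5)/2 = 4.5.
The 2 values of 142 occupy positions 6–7 → average rank (6+7)/2 = 6.5.

1.5, 3, 6.5, 1.5, 6.5, 4.5, 4.5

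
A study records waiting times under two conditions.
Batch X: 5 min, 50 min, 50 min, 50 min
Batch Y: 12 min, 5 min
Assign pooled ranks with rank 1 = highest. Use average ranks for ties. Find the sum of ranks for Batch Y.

9.5

Sorted (descending): 50, 50, 50, 12, 5, 5
The 3 values of 50 occupy positions 1–3 → average rank 2.
The 2 values of 5 occupy positions 5–6 → average rank (5+6)/2 = 5.5.
Batch Y values → pooled ranks: 12→4, 5→5.5
Rank sum = 4 + 5.5 = 9.5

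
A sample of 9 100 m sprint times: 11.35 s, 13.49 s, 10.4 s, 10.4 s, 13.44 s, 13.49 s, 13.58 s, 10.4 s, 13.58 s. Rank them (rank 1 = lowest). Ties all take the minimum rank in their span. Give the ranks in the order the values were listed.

4, 6, 1, 1, 5, 6, 8, 1, 8

Sorted (ascending): 10.4, 10.4, 10.4, 11.35, 13.44, 13.49, 13.49, 13.58, 13.58
The 3 values of 10.4 occupy positions 1–3 → each gets rank 1.
The 2 values of 13.49 occupy positions 6–7 → each gets rank 6.
The 2 values of 13.58 occupy positions 8–9 → each gets rank 8.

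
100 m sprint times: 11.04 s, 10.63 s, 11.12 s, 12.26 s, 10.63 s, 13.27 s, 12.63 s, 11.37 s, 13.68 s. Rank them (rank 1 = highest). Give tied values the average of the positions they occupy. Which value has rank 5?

Sorted (descending): 13.68, 13.27, 12.63, 12.26, 11.37, 11.12, 11.04, 10.63, 10.63
The 2 values of 10.63 occupy positions 8–9 → average rank (8+9)/2 = 8.5.
Rank 5 → value 11.37.

11.37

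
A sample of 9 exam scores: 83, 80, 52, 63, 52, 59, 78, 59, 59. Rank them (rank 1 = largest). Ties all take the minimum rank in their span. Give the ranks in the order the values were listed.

1, 2, 8, 4, 8, 5, 3, 5, 5

Sorted (descending): 83, 80, 78, 63, 59, 59, 59, 52, 52
The 3 values of 59 occupy positions 5–7 → each gets rank 5.
The 2 values of 52 occupy positions 8–9 → each gets rank 8.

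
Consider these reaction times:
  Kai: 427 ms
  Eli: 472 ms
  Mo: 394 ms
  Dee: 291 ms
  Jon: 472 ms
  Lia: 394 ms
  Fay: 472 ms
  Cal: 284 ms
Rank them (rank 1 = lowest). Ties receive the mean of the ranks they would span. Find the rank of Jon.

7

Sorted (ascending): 284, 291, 394, 394, 427, 472, 472, 472
The 2 values of 394 occupy positions 3–4 → average rank (3+4)/2 = 3.5.
The 3 values of 472 occupy positions 6–8 → average rank 7.
Jon has value 472 ms → rank 7.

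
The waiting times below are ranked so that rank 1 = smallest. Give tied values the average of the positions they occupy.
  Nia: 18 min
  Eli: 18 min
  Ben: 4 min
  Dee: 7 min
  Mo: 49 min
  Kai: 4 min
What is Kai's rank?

1.5

Sorted (ascending): 4, 4, 7, 18, 18, 49
The 2 values of 4 occupy positions 1–2 → average rank (1+2)/2 = 1.5.
The 2 values of 18 occupy positions 4–5 → average rank (4+5)/2 = 4.5.
Kai has value 4 min → rank 1.5.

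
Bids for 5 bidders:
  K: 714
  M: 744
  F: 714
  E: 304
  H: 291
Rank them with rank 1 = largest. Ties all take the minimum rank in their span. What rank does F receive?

Sorted (descending): 744, 714, 714, 304, 291
The 2 values of 714 occupy positions 2–3 → each gets rank 2.
F has value 714 → rank 2.

2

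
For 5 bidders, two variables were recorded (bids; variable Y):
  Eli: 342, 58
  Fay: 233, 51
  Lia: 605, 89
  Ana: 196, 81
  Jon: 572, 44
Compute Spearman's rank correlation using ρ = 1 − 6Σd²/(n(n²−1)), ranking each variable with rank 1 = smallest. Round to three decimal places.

0.100

Ranks of variable 1: 3, 2, 5, 1, 4
Ranks of variable 2: 3, 2, 5, 4, 1
d = r₁ − r₂: 0, 0, 0, -3, 3
d²: 0, 0, 0, 9, 9; Σd² = 18
ρ = 1 − 6·18/(5·24) = 1 − 108/120 = 0.100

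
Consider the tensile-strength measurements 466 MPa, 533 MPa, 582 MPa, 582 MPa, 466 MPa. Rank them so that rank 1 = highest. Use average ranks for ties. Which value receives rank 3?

533

Sorted (descending): 582, 582, 533, 466, 466
The 2 values of 582 occupy positions 1–2 → average rank (1+2)/2 = 1.5.
The 2 values of 466 occupy positions 4–5 → average rank (4+5)/2 = 4.5.
Rank 3 → value 533.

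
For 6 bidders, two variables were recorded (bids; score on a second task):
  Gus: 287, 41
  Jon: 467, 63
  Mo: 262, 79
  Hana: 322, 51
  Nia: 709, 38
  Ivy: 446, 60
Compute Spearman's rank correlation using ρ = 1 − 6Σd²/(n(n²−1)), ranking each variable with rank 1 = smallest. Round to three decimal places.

Ranks of variable 1: 2, 5, 1, 3, 6, 4
Ranks of variable 2: 2, 5, 6, 3, 1, 4
d = r₁ − r₂: 0, 0, -5, 0, 5, 0
d²: 0, 0, 25, 0, 25, 0; Σd² = 50
ρ = 1 − 6·50/(6·35) = 1 − 300/210 = -0.429

-0.429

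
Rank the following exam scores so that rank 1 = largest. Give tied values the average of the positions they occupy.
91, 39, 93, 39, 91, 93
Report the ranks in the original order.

3.5, 5.5, 1.5, 5.5, 3.5, 1.5

Sorted (descending): 93, 93, 91, 91, 39, 39
The 2 values of 93 occupy positions 1–2 → average rank (1+2)/2 = 1.5.
The 2 values of 91 occupy positions 3–4 → average rank (3+4)/2 = 3.5.
The 2 values of 39 occupy positions 5–6 → average rank (5+6)/2 = 5.5.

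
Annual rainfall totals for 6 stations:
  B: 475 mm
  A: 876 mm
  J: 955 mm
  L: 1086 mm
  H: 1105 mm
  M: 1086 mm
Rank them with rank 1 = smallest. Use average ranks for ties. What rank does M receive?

Sorted (ascending): 475, 876, 955, 1086, 1086, 1105
The 2 values of 1086 occupy positions 4–5 → average rank (4+5)/2 = 4.5.
M has value 1086 mm → rank 4.5.

4.5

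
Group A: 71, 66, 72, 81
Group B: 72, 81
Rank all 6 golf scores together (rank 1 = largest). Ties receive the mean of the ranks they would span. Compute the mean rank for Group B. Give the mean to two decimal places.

2.50

Sorted (descending): 81, 81, 72, 72, 71, 66
The 2 values of 81 occupy positions 1–2 → average rank (1+2)/2 = 1.5.
The 2 values of 72 occupy positions 3–4 → average rank (3+4)/2 = 3.5.
Group B values → pooled ranks: 72→3.5, 81→1.5
Mean rank = (3.5 + 1.5) / 2 = 2.50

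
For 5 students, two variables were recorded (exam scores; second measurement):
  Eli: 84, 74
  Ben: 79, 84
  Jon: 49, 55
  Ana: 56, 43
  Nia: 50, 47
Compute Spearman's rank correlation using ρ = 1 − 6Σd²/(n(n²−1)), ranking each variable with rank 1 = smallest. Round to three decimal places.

0.500

Ranks of variable 1: 5, 4, 1, 3, 2
Ranks of variable 2: 4, 5, 3, 1, 2
d = r₁ − r₂: 1, -1, -2, 2, 0
d²: 1, 1, 4, 4, 0; Σd² = 10
ρ = 1 − 6·10/(5·24) = 1 − 60/120 = 0.500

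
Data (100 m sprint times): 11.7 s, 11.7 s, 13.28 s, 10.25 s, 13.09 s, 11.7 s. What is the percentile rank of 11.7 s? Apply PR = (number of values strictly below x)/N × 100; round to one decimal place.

16.7

N = 6.
Strictly below 11.7: 1. Equal to 11.7: 3.
PR = 1/6 × 100 = 16.7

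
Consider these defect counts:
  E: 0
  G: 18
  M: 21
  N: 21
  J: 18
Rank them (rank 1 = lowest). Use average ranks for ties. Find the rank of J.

Sorted (ascending): 0, 18, 18, 21, 21
The 2 values of 18 occupy positions 2–3 → average rank (2+3)/2 = 2.5.
The 2 values of 21 occupy positions 4–5 → average rank (4+5)/2 = 4.5.
J has value 18 → rank 2.5.

2.5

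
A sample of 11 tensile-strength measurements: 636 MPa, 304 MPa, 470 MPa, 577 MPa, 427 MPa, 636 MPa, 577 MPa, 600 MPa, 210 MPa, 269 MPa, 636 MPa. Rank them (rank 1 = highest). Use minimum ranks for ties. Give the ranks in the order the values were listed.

Sorted (descending): 636, 636, 636, 600, 577, 577, 470, 427, 304, 269, 210
The 3 values of 636 occupy positions 1–3 → each gets rank 1.
The 2 values of 577 occupy positions 5–6 → each gets rank 5.

1, 9, 7, 5, 8, 1, 5, 4, 11, 10, 1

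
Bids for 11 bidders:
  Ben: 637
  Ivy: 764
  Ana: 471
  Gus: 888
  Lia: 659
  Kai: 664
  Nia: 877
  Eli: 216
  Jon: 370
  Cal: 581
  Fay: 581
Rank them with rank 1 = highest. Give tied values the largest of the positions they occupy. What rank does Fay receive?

Sorted (descending): 888, 877, 764, 664, 659, 637, 581, 581, 471, 370, 216
The 2 values of 581 occupy positions 7–8 → each gets rank 8.
Fay has value 581 → rank 8.

8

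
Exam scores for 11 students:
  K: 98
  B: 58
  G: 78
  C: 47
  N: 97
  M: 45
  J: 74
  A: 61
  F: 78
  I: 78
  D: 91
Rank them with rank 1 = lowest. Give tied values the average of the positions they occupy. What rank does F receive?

7

Sorted (ascending): 45, 47, 58, 61, 74, 78, 78, 78, 91, 97, 98
The 3 values of 78 occupy positions 6–8 → average rank 7.
F has value 78 → rank 7.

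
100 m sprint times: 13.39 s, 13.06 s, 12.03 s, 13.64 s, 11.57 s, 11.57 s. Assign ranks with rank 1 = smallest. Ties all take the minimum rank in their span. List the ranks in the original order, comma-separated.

Sorted (ascending): 11.57, 11.57, 12.03, 13.06, 13.39, 13.64
The 2 values of 11.57 occupy positions 1–2 → each gets rank 1.

5, 4, 3, 6, 1, 1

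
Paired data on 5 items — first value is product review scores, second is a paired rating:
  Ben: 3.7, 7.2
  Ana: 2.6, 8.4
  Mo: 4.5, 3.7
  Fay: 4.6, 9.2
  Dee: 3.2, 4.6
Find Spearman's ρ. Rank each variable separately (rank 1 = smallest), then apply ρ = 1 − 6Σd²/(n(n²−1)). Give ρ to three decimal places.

Ranks of variable 1: 3, 1, 4, 5, 2
Ranks of variable 2: 3, 4, 1, 5, 2
d = r₁ − r₂: 0, -3, 3, 0, 0
d²: 0, 9, 9, 0, 0; Σd² = 18
ρ = 1 − 6·18/(5·24) = 1 − 108/120 = 0.100

0.100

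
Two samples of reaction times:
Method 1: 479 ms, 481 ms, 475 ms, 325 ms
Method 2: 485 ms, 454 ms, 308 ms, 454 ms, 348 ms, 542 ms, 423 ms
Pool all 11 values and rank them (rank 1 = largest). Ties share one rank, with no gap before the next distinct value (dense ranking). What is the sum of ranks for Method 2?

40

Sorted (descending): 542, 485, 481, 479, 475, 454, 454, 423, 348, 325, 308
The 2 values of 454 share dense rank 6.
Remaining distinct values take the next consecutive integers.
Method 2 values → pooled ranks: 485→2, 454→6, 308→10, 454→6, 348→8, 542→1, 423→7
Rank sum = 2 + 6 + 10 + 6 + 8 + 1 + 7 = 40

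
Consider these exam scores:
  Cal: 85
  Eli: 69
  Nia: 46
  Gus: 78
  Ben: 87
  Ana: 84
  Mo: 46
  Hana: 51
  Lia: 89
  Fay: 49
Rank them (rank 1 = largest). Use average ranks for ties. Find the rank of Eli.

Sorted (descending): 89, 87, 85, 84, 78, 69, 51, 49, 46, 46
The 2 values of 46 occupy positions 9–10 → average rank (9+10)/2 = 9.5.
Eli has value 69 → rank 6.

6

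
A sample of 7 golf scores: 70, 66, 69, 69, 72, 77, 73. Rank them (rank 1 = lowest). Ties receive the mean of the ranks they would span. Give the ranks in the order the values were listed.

Sorted (ascending): 66, 69, 69, 70, 72, 73, 77
The 2 values of 69 occupy positions 2–3 → average rank (2+3)/2 = 2.5.

4, 1, 2.5, 2.5, 5, 7, 6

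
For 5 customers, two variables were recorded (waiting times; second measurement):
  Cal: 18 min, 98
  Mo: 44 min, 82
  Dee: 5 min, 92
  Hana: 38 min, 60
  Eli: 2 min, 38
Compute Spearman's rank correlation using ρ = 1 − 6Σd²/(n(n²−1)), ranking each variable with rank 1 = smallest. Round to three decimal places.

Ranks of variable 1: 3, 5, 2, 4, 1
Ranks of variable 2: 5, 3, 4, 2, 1
d = r₁ − r₂: -2, 2, -2, 2, 0
d²: 4, 4, 4, 4, 0; Σd² = 16
ρ = 1 − 6·16/(5·24) = 1 − 96/120 = 0.200

0.200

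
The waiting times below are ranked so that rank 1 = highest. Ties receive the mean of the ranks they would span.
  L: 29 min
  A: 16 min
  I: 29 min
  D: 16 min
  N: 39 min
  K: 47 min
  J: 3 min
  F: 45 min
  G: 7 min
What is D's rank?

6.5

Sorted (descending): 47, 45, 39, 29, 29, 16, 16, 7, 3
The 2 values of 29 occupy positions 4–5 → average rank (4+5)/2 = 4.5.
The 2 values of 16 occupy positions 6–7 → average rank (6+7)/2 = 6.5.
D has value 16 min → rank 6.5.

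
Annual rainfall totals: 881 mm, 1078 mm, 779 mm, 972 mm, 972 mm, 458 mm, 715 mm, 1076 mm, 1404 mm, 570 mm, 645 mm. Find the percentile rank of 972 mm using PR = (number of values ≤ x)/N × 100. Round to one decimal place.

N = 11.
Strictly below 972: 6. Equal to 972: 2.
PR = 8/11 × 100 = 72.7

72.7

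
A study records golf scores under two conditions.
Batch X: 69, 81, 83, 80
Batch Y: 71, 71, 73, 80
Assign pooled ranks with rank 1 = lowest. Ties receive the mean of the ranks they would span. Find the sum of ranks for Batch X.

21.5

Sorted (ascending): 69, 71, 71, 73, 80, 80, 81, 83
The 2 values of 71 occupy positions 2–3 → average rank (2+3)/2 = 2.5.
The 2 values of 80 occupy positions 5–6 → average rank (5+6)/2 = 5.5.
Batch X values → pooled ranks: 69→1, 81→7, 83→8, 80→5.5
Rank sum = 1 + 7 + 8 + 5.5 = 21.5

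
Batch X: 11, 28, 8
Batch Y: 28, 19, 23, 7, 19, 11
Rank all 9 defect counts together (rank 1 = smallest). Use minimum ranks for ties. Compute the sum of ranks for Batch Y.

29

Sorted (ascending): 7, 8, 11, 11, 19, 19, 23, 28, 28
The 2 values of 11 occupy positions 3–4 → each gets rank 3.
The 2 values of 19 occupy positions 5–6 → each gets rank 5.
The 2 values of 28 occupy positions 8–9 → each gets rank 8.
Batch Y values → pooled ranks: 28→8, 19→5, 23→7, 7→1, 19→5, 11→3
Rank sum = 8 + 5 + 7 + 1 + 5 + 3 = 29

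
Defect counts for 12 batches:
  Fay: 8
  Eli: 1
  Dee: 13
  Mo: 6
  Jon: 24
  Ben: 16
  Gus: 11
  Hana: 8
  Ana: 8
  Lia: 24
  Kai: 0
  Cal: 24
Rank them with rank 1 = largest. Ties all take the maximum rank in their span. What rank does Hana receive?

9

Sorted (descending): 24, 24, 24, 16, 13, 11, 8, 8, 8, 6, 1, 0
The 3 values of 24 occupy positions 1–3 → each gets rank 3.
The 3 values of 8 occupy positions 7–9 → each gets rank 9.
Hana has value 8 → rank 9.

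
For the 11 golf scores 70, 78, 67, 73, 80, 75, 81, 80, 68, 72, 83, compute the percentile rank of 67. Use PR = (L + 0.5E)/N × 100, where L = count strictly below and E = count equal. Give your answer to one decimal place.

4.5

N = 11.
Strictly below 67: 0. Equal to 67: 1.
PR = (0 + 0.5·1)/11 × 100 = 4.5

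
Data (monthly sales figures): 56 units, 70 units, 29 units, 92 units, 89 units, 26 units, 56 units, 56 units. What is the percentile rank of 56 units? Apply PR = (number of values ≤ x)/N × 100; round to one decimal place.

62.5

N = 8.
Strictly below 56: 2. Equal to 56: 3.
PR = 5/8 × 100 = 62.5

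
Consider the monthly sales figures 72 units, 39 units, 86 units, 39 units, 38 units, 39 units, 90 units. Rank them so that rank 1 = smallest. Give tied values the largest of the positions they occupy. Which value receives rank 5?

72

Sorted (ascending): 38, 39, 39, 39, 72, 86, 90
The 3 values of 39 occupy positions 2–4 → each gets rank 4.
Rank 5 → value 72.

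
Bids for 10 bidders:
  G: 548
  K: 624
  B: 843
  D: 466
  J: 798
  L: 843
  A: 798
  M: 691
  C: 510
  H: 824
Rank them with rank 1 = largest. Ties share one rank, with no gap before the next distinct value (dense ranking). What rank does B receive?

1

Sorted (descending): 843, 843, 824, 798, 798, 691, 624, 548, 510, 466
The 2 values of 843 share dense rank 1.
The 2 values of 798 share dense rank 3.
Remaining distinct values take the next consecutive integers.
B has value 843 → rank 1.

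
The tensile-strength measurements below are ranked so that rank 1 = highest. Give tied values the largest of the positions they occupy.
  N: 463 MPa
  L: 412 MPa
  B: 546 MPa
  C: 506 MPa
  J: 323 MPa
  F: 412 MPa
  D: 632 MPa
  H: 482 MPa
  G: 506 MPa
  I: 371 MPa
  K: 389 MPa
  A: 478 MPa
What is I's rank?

Sorted (descending): 632, 546, 506, 506, 482, 478, 463, 412, 412, 389, 371, 323
The 2 values of 506 occupy positions 3–4 → each gets rank 4.
The 2 values of 412 occupy positions 8–9 → each gets rank 9.
I has value 371 MPa → rank 11.

11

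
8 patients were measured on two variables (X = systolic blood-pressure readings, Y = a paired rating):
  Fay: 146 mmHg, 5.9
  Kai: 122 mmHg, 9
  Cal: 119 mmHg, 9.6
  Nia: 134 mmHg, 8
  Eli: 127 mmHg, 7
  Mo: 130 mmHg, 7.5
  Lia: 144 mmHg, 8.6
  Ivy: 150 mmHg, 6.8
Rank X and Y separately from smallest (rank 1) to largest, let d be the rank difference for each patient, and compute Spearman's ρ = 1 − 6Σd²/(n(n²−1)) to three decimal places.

Ranks of variable 1: 7, 2, 1, 5, 3, 4, 6, 8
Ranks of variable 2: 1, 7, 8, 5, 3, 4, 6, 2
d = r₁ − r₂: 6, -5, -7, 0, 0, 0, 0, 6
d²: 36, 25, 49, 0, 0, 0, 0, 36; Σd² = 146
ρ = 1 − 6·146/(8·63) = 1 − 876/504 = -0.738

-0.738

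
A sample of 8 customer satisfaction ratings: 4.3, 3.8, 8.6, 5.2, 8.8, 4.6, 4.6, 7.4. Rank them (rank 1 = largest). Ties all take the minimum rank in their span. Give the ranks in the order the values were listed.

7, 8, 2, 4, 1, 5, 5, 3

Sorted (descending): 8.8, 8.6, 7.4, 5.2, 4.6, 4.6, 4.3, 3.8
The 2 values of 4.6 occupy positions 5–6 → each gets rank 5.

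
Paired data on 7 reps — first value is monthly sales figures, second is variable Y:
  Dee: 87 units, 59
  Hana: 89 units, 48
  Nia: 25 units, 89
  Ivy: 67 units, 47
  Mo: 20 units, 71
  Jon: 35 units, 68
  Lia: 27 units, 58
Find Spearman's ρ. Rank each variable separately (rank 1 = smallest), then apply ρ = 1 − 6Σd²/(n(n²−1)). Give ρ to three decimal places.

Ranks of variable 1: 6, 7, 2, 5, 1, 4, 3
Ranks of variable 2: 4, 2, 7, 1, 6, 5, 3
d = r₁ − r₂: 2, 5, -5, 4, -5, -1, 0
d²: 4, 25, 25, 16, 25, 1, 0; Σd² = 96
ρ = 1 − 6·96/(7·48) = 1 − 576/336 = -0.714

-0.714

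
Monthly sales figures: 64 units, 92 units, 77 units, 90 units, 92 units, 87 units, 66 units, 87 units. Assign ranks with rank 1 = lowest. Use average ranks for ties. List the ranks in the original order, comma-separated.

Sorted (ascending): 64, 66, 77, 87, 87, 90, 92, 92
The 2 values of 87 occupy positions 4–5 → average rank (4+5)/2 = 4.5.
The 2 values of 92 occupy positions 7–8 → average rank (7+8)/2 = 7.5.

1, 7.5, 3, 6, 7.5, 4.5, 2, 4.5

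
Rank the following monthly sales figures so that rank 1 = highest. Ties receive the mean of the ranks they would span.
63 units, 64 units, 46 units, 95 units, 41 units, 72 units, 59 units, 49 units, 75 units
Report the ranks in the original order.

Sorted (descending): 95, 75, 72, 64, 63, 59, 49, 46, 41
No ties — each value takes its position as its rank.

5, 4, 8, 1, 9, 3, 6, 7, 2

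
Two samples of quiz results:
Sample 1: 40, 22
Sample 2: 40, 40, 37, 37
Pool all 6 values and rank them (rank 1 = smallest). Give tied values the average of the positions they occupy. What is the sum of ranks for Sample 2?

Sorted (ascending): 22, 37, 37, 40, 40, 40
The 2 values of 37 occupy positions 2–3 → average rank (2+3)/2 = 2.5.
The 3 values of 40 occupy positions 4–6 → average rank 5.
Sample 2 values → pooled ranks: 40→5, 40→5, 37→2.5, 37→2.5
Rank sum = 5 + 5 + 2.5 + 2.5 = 15

15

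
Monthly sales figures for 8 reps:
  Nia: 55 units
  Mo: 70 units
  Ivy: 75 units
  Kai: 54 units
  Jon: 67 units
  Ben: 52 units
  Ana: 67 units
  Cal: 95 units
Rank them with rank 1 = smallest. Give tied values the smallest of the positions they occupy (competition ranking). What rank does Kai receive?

Sorted (ascending): 52, 54, 55, 67, 67, 70, 75, 95
The 2 values of 67 occupy positions 4–5 → each gets rank 4.
Kai has value 54 units → rank 2.

2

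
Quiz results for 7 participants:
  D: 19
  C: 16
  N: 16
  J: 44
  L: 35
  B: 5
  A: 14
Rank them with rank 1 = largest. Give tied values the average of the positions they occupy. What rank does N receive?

Sorted (descending): 44, 35, 19, 16, 16, 14, 5
The 2 values of 16 occupy positions 4–5 → average rank (4+5)/2 = 4.5.
N has value 16 → rank 4.5.

4.5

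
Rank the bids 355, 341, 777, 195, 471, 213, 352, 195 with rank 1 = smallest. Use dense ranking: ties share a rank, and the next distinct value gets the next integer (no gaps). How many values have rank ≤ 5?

Sorted (ascending): 195, 195, 213, 341, 352, 355, 471, 777
The 2 values of 195 share dense rank 1.
Remaining distinct values take the next consecutive integers.
Ranks ≤ 5: {1, 1, 2, 3, 4, 5} → 6 values.

6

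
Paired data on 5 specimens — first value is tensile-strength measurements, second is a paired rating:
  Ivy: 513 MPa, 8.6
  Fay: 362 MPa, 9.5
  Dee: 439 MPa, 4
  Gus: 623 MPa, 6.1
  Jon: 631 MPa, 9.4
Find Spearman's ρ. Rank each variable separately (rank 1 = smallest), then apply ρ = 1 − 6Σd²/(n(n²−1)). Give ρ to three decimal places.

-0.100

Ranks of variable 1: 3, 1, 2, 4, 5
Ranks of variable 2: 3, 5, 1, 2, 4
d = r₁ − r₂: 0, -4, 1, 2, 1
d²: 0, 16, 1, 4, 1; Σd² = 22
ρ = 1 − 6·22/(5·24) = 1 − 132/120 = -0.100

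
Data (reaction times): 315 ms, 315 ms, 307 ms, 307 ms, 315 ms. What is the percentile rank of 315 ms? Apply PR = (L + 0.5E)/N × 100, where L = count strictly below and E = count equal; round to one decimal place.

70.0

N = 5.
Strictly below 315: 2. Equal to 315: 3.
PR = (2 + 0.5·3)/5 × 100 = 70.0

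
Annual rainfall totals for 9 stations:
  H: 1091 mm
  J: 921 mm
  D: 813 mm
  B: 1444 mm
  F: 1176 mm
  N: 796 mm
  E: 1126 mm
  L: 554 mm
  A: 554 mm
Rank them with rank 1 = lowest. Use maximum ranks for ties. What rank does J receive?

Sorted (ascending): 554, 554, 796, 813, 921, 1091, 1126, 1176, 1444
The 2 values of 554 occupy positions 1–2 → each gets rank 2.
J has value 921 mm → rank 5.

5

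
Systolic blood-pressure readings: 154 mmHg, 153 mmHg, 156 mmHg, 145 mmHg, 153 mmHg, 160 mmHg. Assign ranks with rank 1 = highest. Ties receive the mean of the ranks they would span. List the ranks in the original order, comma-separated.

Sorted (descending): 160, 156, 154, 153, 153, 145
The 2 values of 153 occupy positions 4–5 → average rank (4+5)/2 = 4.5.

3, 4.5, 2, 6, 4.5, 1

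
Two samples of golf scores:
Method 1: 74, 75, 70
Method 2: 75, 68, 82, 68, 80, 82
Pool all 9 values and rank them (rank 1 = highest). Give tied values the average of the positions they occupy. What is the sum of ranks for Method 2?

Sorted (descending): 82, 82, 80, 75, 75, 74, 70, 68, 68
The 2 values of 82 occupy positions 1–2 → average rank (1+2)/2 = 1.5.
The 2 values of 75 occupy positions 4–5 → average rank (4+5)/2 = 4.5.
The 2 values of 68 occupy positions 8–9 → average rank (8+9)/2 = 8.5.
Method 2 values → pooled ranks: 75→4.5, 68→8.5, 82→1.5, 68→8.5, 80→3, 82→1.5
Rank sum = 4.5 + 8.5 + 1.5 + 8.5 + 3 + 1.5 = 27.5

27.5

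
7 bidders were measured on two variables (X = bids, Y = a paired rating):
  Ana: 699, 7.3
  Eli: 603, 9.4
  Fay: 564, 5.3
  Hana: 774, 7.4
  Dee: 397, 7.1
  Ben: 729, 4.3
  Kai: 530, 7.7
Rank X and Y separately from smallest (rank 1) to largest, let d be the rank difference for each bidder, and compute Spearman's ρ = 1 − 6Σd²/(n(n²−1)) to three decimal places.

-0.071

Ranks of variable 1: 5, 4, 3, 7, 1, 6, 2
Ranks of variable 2: 4, 7, 2, 5, 3, 1, 6
d = r₁ − r₂: 1, -3, 1, 2, -2, 5, -4
d²: 1, 9, 1, 4, 4, 25, 16; Σd² = 60
ρ = 1 − 6·60/(7·48) = 1 − 360/336 = -0.071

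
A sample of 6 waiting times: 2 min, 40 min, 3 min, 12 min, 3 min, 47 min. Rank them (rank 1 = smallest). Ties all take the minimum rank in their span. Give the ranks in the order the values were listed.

Sorted (ascending): 2, 3, 3, 12, 40, 47
The 2 values of 3 occupy positions 2–3 → each gets rank 2.

1, 5, 2, 4, 2, 6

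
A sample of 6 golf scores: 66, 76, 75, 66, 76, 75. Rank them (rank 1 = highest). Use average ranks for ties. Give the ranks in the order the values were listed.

5.5, 1.5, 3.5, 5.5, 1.5, 3.5

Sorted (descending): 76, 76, 75, 75, 66, 66
The 2 values of 76 occupy positions 1–2 → average rank (1+2)/2 = 1.5.
The 2 values of 75 occupy positions 3–4 → average rank (3+4)/2 = 3.5.
The 2 values of 66 occupy positions 5–6 → average rank (5+6)/2 = 5.5.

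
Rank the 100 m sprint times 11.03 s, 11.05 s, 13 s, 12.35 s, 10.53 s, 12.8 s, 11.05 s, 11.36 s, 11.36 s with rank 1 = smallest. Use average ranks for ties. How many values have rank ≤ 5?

4

Sorted (ascending): 10.53, 11.03, 11.05, 11.05, 11.36, 11.36, 12.35, 12.8, 13
The 2 values of 11.05 occupy positions 3–4 → average rank (3+4)/2 = 3.5.
The 2 values of 11.36 occupy positions 5–6 → average rank (5+6)/2 = 5.5.
Ranks ≤ 5: {1, 2, 3.5, 3.5} → 4 values.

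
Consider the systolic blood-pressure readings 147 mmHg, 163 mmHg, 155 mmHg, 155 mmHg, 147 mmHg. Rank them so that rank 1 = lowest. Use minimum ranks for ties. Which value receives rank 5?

163

Sorted (ascending): 147, 147, 155, 155, 163
The 2 values of 147 occupy positions 1–2 → each gets rank 1.
The 2 values of 155 occupy positions 3–4 → each gets rank 3.
Rank 5 → value 163.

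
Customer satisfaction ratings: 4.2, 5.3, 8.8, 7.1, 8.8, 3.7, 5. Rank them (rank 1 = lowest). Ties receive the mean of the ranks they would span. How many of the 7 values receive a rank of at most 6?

5

Sorted (ascending): 3.7, 4.2, 5, 5.3, 7.1, 8.8, 8.8
The 2 values of 8.8 occupy positions 6–7 → average rank (6+7)/2 = 6.5.
Ranks ≤ 6: {1, 2, 3, 4, 5} → 5 values.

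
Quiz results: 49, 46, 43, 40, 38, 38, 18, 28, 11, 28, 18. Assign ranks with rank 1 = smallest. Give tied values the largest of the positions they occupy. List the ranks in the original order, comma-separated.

Sorted (ascending): 11, 18, 18, 28, 28, 38, 38, 40, 43, 46, 49
The 2 values of 18 occupy positions 2–3 → each gets rank 3.
The 2 values of 28 occupy positions 4–5 → each gets rank 5.
The 2 values of 38 occupy positions 6–7 → each gets rank 7.

11, 10, 9, 8, 7, 7, 3, 5, 1, 5, 3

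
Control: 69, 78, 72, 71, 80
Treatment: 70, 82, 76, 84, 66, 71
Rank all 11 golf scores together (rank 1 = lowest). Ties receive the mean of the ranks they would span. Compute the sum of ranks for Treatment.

36.5

Sorted (ascending): 66, 69, 70, 71, 71, 72, 76, 78, 80, 82, 84
The 2 values of 71 occupy positions 4–5 → average rank (4+5)/2 = 4.5.
Treatment values → pooled ranks: 70→3, 82→10, 76→7, 84→11, 66→1, 71→4.5
Rank sum = 3 + 10 + 7 + 11 + 1 + 4.5 = 36.5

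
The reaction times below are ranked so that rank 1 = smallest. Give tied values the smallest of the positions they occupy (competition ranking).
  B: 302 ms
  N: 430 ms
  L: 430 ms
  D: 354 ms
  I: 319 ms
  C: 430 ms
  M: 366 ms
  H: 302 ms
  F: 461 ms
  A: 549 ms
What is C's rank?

6

Sorted (ascending): 302, 302, 319, 354, 366, 430, 430, 430, 461, 549
The 2 values of 302 occupy positions 1–2 → each gets rank 1.
The 3 values of 430 occupy positions 6–8 → each gets rank 6.
C has value 430 ms → rank 6.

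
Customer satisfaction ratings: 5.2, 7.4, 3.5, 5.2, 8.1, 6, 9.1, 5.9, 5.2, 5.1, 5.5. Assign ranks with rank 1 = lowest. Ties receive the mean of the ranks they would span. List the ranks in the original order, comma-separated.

4, 9, 1, 4, 10, 8, 11, 7, 4, 2, 6

Sorted (ascending): 3.5, 5.1, 5.2, 5.2, 5.2, 5.5, 5.9, 6, 7.4, 8.1, 9.1
The 3 values of 5.2 occupy positions 3–5 → average rank 4.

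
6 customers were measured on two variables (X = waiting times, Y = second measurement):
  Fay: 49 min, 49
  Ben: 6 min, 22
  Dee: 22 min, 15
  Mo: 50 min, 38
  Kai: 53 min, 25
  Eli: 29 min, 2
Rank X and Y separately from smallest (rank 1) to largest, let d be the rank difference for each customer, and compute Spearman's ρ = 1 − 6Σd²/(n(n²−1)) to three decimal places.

0.543

Ranks of variable 1: 4, 1, 2, 5, 6, 3
Ranks of variable 2: 6, 3, 2, 5, 4, 1
d = r₁ − r₂: -2, -2, 0, 0, 2, 2
d²: 4, 4, 0, 0, 4, 4; Σd² = 16
ρ = 1 − 6·16/(6·35) = 1 − 96/210 = 0.543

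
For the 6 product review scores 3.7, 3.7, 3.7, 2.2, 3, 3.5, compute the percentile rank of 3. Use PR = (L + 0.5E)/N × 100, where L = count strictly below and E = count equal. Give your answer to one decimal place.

25.0

N = 6.
Strictly below 3: 1. Equal to 3: 1.
PR = (1 + 0.5·1)/6 × 100 = 25.0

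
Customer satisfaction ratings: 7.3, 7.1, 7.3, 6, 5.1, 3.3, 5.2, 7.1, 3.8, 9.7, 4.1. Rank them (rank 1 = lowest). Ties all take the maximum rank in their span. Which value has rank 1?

Sorted (ascending): 3.3, 3.8, 4.1, 5.1, 5.2, 6, 7.1, 7.1, 7.3, 7.3, 9.7
The 2 values of 7.1 occupy positions 7–8 → each gets rank 8.
The 2 values of 7.3 occupy positions 9–10 → each gets rank 10.
Rank 1 → value 3.3.

3.3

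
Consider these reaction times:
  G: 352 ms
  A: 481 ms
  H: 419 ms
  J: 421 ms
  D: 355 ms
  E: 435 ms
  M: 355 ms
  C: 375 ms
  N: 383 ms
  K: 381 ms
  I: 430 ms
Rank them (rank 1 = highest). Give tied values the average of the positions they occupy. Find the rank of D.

Sorted (descending): 481, 435, 430, 421, 419, 383, 381, 375, 355, 355, 352
The 2 values of 355 occupy positions 9–10 → average rank (9+10)/2 = 9.5.
D has value 355 ms → rank 9.5.

9.5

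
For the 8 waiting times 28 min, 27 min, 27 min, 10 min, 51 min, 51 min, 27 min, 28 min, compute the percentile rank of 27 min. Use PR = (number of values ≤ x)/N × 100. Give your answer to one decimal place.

N = 8.
Strictly below 27: 1. Equal to 27: 3.
PR = 4/8 × 100 = 50.0

50.0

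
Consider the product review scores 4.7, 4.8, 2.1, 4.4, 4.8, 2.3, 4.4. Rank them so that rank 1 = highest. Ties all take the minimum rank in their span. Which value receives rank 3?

4.7

Sorted (descending): 4.8, 4.8, 4.7, 4.4, 4.4, 2.3, 2.1
The 2 values of 4.8 occupy positions 1–2 → each gets rank 1.
The 2 values of 4.4 occupy positions 4–5 → each gets rank 4.
Rank 3 → value 4.7.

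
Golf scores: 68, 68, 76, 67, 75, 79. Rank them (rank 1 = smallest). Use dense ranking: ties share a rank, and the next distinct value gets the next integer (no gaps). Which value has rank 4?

76

Sorted (ascending): 67, 68, 68, 75, 76, 79
The 2 values of 68 share dense rank 2.
Remaining distinct values take the next consecutive integers.
Rank 4 → value 76.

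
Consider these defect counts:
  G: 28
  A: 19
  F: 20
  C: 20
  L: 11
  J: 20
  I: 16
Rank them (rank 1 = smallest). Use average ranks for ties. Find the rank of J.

5

Sorted (ascending): 11, 16, 19, 20, 20, 20, 28
The 3 values of 20 occupy positions 4–6 → average rank 5.
J has value 20 → rank 5.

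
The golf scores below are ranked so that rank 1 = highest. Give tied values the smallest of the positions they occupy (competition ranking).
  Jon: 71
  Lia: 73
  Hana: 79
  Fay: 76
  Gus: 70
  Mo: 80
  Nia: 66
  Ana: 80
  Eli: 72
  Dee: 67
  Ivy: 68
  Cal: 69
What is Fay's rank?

Sorted (descending): 80, 80, 79, 76, 73, 72, 71, 70, 69, 68, 67, 66
The 2 values of 80 occupy positions 1–2 → each gets rank 1.
Fay has value 76 → rank 4.

4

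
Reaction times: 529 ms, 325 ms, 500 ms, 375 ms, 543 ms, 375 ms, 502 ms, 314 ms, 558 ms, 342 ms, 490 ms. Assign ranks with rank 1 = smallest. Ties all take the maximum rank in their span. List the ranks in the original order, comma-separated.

Sorted (ascending): 314, 325, 342, 375, 375, 490, 500, 502, 529, 543, 558
The 2 values of 375 occupy positions 4–5 → each gets rank 5.

9, 2, 7, 5, 10, 5, 8, 1, 11, 3, 6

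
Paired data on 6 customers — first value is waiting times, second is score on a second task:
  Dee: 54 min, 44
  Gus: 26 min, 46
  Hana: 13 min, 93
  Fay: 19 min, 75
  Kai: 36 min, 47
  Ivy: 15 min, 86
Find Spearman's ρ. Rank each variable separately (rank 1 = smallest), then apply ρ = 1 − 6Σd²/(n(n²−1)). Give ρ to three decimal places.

Ranks of variable 1: 6, 4, 1, 3, 5, 2
Ranks of variable 2: 1, 2, 6, 4, 3, 5
d = r₁ − r₂: 5, 2, -5, -1, 2, -3
d²: 25, 4, 25, 1, 4, 9; Σd² = 68
ρ = 1 − 6·68/(6·35) = 1 − 408/210 = -0.943

-0.943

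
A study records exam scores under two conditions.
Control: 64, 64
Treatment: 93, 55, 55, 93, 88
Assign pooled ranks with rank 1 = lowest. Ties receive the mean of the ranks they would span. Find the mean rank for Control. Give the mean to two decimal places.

3.50

Sorted (ascending): 55, 55, 64, 64, 88, 93, 93
The 2 values of 55 occupy positions 1–2 → average rank (1+2)/2 = 1.5.
The 2 values of 64 occupy positions 3–4 → average rank (3+4)/2 = 3.5.
The 2 values of 93 occupy positions 6–7 → average rank (6+7)/2 = 6.5.
Control values → pooled ranks: 64→3.5, 64→3.5
Mean rank = (3.5 + 3.5) / 2 = 3.50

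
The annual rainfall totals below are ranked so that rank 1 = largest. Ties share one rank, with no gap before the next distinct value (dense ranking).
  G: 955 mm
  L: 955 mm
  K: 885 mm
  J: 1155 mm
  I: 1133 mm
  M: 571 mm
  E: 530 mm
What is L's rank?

3

Sorted (descending): 1155, 1133, 955, 955, 885, 571, 530
The 2 values of 955 share dense rank 3.
Remaining distinct values take the next consecutive integers.
L has value 955 mm → rank 3.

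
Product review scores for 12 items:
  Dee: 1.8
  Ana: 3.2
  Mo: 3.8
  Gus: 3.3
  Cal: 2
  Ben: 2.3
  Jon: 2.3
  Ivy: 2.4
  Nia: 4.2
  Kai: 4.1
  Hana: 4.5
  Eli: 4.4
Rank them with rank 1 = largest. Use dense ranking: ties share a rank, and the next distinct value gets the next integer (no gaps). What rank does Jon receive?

Sorted (descending): 4.5, 4.4, 4.2, 4.1, 3.8, 3.3, 3.2, 2.4, 2.3, 2.3, 2, 1.8
The 2 values of 2.3 share dense rank 9.
Remaining distinct values take the next consecutive integers.
Jon has value 2.3 → rank 9.

9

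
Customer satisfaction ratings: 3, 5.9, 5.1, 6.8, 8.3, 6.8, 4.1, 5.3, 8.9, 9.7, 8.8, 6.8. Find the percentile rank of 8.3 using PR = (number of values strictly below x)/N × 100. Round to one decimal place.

N = 12.
Strictly below 8.3: 8. Equal to 8.3: 1.
PR = 8/12 × 100 = 66.7

66.7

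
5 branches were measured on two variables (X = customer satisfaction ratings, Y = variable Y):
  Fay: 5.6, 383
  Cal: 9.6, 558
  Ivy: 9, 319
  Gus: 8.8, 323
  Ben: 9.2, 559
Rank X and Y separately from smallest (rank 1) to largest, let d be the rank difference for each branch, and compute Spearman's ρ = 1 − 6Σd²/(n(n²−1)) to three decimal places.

Ranks of variable 1: 1, 5, 3, 2, 4
Ranks of variable 2: 3, 4, 1, 2, 5
d = r₁ − r₂: -2, 1, 2, 0, -1
d²: 4, 1, 4, 0, 1; Σd² = 10
ρ = 1 − 6·10/(5·24) = 1 − 60/120 = 0.500

0.500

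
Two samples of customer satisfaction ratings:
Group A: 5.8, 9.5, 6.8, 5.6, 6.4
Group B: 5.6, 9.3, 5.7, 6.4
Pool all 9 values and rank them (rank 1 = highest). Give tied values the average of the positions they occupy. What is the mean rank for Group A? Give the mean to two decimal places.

4.60

Sorted (descending): 9.5, 9.3, 6.8, 6.4, 6.4, 5.8, 5.7, 5.6, 5.6
The 2 values of 6.4 occupy positions 4–5 → average rank (4+5)/2 = 4.5.
The 2 values of 5.6 occupy positions 8–9 → average rank (8+9)/2 = 8.5.
Group A values → pooled ranks: 5.8→6, 9.5→1, 6.8→3, 5.6→8.5, 6.4→4.5
Mean rank = (6 + 1 + 3 + 8.5 + 4.5) / 5 = 4.60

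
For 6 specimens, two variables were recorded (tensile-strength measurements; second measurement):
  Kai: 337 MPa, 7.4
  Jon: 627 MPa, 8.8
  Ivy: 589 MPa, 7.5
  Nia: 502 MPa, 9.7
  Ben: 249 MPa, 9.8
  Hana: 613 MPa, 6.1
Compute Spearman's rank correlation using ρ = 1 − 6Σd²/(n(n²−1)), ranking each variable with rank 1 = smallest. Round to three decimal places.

-0.429

Ranks of variable 1: 2, 6, 4, 3, 1, 5
Ranks of variable 2: 2, 4, 3, 5, 6, 1
d = r₁ − r₂: 0, 2, 1, -2, -5, 4
d²: 0, 4, 1, 4, 25, 16; Σd² = 50
ρ = 1 − 6·50/(6·35) = 1 − 300/210 = -0.429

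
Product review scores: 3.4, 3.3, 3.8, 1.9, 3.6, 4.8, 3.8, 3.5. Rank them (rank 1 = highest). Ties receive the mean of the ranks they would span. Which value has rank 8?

Sorted (descending): 4.8, 3.8, 3.8, 3.6, 3.5, 3.4, 3.3, 1.9
The 2 values of 3.8 occupy positions 2–3 → average rank (2+3)/2 = 2.5.
Rank 8 → value 1.9.

1.9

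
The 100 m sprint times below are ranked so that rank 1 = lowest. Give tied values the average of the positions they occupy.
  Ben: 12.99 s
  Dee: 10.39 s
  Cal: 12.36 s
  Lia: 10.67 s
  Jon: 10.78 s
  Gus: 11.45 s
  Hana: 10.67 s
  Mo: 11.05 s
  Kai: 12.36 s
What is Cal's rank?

7.5

Sorted (ascending): 10.39, 10.67, 10.67, 10.78, 11.05, 11.45, 12.36, 12.36, 12.99
The 2 values of 10.67 occupy positions 2–3 → average rank (2+3)/2 = 2.5.
The 2 values of 12.36 occupy positions 7–8 → average rank (7+8)/2 = 7.5.
Cal has value 12.36 s → rank 7.5.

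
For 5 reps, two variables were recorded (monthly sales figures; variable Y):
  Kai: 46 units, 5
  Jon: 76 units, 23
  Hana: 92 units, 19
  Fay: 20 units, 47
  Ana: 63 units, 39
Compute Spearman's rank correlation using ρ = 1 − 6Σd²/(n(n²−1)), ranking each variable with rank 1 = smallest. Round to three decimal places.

-0.400

Ranks of variable 1: 2, 4, 5, 1, 3
Ranks of variable 2: 1, 3, 2, 5, 4
d = r₁ − r₂: 1, 1, 3, -4, -1
d²: 1, 1, 9, 16, 1; Σd² = 28
ρ = 1 − 6·28/(5·24) = 1 − 168/120 = -0.400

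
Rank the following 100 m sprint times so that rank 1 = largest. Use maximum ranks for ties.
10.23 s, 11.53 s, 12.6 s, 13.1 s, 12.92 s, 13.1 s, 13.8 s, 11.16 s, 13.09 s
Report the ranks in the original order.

9, 7, 6, 3, 5, 3, 1, 8, 4

Sorted (descending): 13.8, 13.1, 13.1, 13.09, 12.92, 12.6, 11.53, 11.16, 10.23
The 2 values of 13.1 occupy positions 2–3 → each gets rank 3.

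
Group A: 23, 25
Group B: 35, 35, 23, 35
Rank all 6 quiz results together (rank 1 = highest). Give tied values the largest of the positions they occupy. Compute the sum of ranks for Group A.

Sorted (descending): 35, 35, 35, 25, 23, 23
The 3 values of 35 occupy positions 1–3 → each gets rank 3.
The 2 values of 23 occupy positions 5–6 → each gets rank 6.
Group A values → pooled ranks: 23→6, 25→4
Rank sum = 6 + 4 = 10

10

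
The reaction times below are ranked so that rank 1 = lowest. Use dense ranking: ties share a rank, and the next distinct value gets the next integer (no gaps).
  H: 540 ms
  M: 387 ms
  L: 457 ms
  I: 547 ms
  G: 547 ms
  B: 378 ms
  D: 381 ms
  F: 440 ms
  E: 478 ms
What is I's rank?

Sorted (ascending): 378, 381, 387, 440, 457, 478, 540, 547, 547
The 2 values of 547 share dense rank 8.
Remaining distinct values take the next consecutive integers.
I has value 547 ms → rank 8.

8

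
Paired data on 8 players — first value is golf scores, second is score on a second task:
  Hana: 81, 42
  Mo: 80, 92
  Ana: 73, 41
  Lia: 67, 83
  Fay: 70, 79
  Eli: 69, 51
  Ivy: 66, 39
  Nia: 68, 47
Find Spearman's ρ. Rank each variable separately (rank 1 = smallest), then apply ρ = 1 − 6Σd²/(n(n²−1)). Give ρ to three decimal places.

Ranks of variable 1: 8, 7, 6, 2, 5, 4, 1, 3
Ranks of variable 2: 3, 8, 2, 7, 6, 5, 1, 4
d = r₁ − r₂: 5, -1, 4, -5, -1, -1, 0, -1
d²: 25, 1, 16, 25, 1, 1, 0, 1; Σd² = 70
ρ = 1 − 6·70/(8·63) = 1 − 420/504 = 0.167

0.167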